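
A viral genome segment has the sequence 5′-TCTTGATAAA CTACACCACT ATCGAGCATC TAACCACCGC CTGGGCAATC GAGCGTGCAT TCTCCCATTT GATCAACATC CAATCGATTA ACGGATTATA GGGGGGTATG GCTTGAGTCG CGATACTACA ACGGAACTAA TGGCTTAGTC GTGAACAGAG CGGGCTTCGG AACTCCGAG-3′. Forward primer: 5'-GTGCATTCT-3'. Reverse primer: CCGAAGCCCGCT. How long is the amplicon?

116 bp

The forward primer matches the template at positions 55–63.
Reverse complement of the reverse primer: AGCGGGCTTCGG. This occurs on the top strand at positions 159–170.
The product runs from position 55 to position 170, so its length is 170 − 55 + 1 = 116 bp.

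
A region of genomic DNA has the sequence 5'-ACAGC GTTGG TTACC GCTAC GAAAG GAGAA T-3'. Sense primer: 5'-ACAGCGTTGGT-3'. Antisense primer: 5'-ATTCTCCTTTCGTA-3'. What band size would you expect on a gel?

The forward primer matches the template at positions 1–11.
Taking the reverse complement of ATTCTCCTTTCGTA gives TACGAAAGGAGAAT, found at positions 18–31 on the template; the primer anneals here to the top strand with its 3' end pointing upstream.
Product length = (reverse-primer end) − (forward-primer start) + 1 = 31 − 1 + 1 = 31 bp.

31 bp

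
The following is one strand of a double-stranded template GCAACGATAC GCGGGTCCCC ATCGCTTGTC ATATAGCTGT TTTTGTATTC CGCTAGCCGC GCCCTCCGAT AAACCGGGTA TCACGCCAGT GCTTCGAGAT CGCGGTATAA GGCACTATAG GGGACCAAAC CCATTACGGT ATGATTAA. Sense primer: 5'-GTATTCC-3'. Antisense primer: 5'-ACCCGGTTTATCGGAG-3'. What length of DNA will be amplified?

Forward primer GTATTCC is found on the top strand at positions 45–51.
Reverse complement of the reverse primer: CTCCGATAAACCGGGT. This occurs on the top strand at positions 64–79.
The product runs from position 45 to position 79, so its length is 79 − 45 + 1 = 35 bp.

35 bp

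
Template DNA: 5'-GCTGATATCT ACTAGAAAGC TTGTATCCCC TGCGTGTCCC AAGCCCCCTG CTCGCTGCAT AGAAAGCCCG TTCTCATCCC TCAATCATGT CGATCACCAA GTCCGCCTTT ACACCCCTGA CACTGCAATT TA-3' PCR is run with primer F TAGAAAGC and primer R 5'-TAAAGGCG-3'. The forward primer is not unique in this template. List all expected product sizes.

99 bp, 52 bp

The forward primer TAGAAAGC matches the top strand at positions 13–20, 60–67.
The reverse primer's reverse complement is CGCCTTTA, matching at positions 104–111.
Each forward site pairs with the reverse site to give a product ending at position 111: sizes 99, 52 bp.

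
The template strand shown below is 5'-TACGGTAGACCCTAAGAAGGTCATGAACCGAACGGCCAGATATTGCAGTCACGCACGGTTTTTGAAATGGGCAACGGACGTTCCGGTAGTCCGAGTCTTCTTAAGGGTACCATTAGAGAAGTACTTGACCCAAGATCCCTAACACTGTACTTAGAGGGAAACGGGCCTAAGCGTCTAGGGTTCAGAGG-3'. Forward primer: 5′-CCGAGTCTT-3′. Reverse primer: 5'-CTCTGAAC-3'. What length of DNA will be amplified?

The forward primer matches the template at positions 91–99.
Taking the reverse complement of CTCTGAAC gives GTTCAGAG, found at positions 180–187 on the template; the primer anneals here to the top strand with its 3' end pointing upstream.
The product runs from position 91 to position 187, so its length is 187 − 91 + 1 = 97 bp.

97 bp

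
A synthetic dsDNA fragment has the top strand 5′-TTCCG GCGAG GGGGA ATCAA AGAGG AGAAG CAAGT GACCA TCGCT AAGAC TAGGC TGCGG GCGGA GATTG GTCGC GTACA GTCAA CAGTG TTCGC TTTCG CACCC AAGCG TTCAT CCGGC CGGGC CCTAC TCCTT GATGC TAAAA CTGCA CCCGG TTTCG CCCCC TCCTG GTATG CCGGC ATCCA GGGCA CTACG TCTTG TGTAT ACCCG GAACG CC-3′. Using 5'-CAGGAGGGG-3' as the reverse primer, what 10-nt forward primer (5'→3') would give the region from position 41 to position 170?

The reverse primer's reverse complement CCCCTCCTG matches the template at positions 162–170; the product starts at position 41.
The forward primer is identical to the top strand over positions 41–50: TCGCTAAGAC.

5'-TCGCTAAGAC-3'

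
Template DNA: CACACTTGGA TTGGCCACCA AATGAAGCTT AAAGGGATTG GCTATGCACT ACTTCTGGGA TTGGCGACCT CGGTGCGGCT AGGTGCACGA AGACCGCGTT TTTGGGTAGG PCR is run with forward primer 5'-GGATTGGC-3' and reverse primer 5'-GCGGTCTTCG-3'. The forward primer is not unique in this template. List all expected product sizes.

90 bp, 63 bp, 40 bp

The forward primer GGATTGGC matches the top strand at positions 8–15, 35–42, 58–65.
The reverse primer's reverse complement is CGAAGACCGC, matching at positions 88–97.
Each forward site pairs with the reverse site to give a product ending at position 97: sizes 90, 63, 40 bp.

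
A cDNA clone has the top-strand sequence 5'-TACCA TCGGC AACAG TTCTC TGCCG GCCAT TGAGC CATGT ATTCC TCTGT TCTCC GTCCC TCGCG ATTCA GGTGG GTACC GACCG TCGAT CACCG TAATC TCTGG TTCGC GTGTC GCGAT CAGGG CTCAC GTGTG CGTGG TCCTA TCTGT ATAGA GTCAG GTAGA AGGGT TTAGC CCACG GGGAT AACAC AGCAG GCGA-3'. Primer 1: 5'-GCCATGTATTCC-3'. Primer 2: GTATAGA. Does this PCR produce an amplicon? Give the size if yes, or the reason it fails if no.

Primer 1 (GCCATGTATTCC) matches the top strand at positions 34–45 (3' end points downstream).
Primer 2 (GTATAGA) also matches the top strand directly, at positions 149–155 — its reverse complement TCTATAC is not present.
Both primers anneal to the bottom strand with 3' ends pointing the same way, so neither can prime synthesis back toward the other.

No product — both primers anneal to the same strand and extend in the same direction.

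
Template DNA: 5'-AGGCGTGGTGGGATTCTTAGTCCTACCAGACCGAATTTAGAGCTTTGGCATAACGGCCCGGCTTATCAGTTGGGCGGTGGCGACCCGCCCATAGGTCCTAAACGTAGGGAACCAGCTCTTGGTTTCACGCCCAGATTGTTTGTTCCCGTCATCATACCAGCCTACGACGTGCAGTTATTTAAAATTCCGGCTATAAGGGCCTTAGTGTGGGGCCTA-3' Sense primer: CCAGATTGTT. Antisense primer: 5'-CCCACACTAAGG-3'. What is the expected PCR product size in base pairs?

The forward primer matches the template at positions 131–140.
Reverse complement of the reverse primer: CCTTAGTGTGGG. This occurs on the top strand at positions 200–211.
The product runs from position 131 to position 211, so its length is 211 − 131 + 1 = 81 bp.

81 bp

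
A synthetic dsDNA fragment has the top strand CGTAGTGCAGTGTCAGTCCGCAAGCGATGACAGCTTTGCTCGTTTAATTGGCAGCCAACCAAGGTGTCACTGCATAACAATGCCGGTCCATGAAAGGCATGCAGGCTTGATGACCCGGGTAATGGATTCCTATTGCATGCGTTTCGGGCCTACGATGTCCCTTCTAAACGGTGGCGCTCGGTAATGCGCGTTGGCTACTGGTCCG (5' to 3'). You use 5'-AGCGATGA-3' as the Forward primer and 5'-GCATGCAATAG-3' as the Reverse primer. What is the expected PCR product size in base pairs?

118 bp

The forward primer matches the template at positions 23–30.
Reverse complement of the reverse primer: CTATTGCATGC. This occurs on the top strand at positions 130–140.
Amplicon spans positions 23–140: 118 bp.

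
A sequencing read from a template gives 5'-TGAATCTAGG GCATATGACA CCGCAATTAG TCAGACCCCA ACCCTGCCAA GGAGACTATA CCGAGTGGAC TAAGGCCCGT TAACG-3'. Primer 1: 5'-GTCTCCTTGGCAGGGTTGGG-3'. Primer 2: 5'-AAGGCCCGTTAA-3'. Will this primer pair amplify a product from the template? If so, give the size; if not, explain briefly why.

Primer 1 (GTCTCCTTGGCAGGGTTGGG) has reverse complement CCCAACCCTGCCAAGGAGAC, which matches the top strand at positions 37–56; primer 1 anneals to the top strand there with its 3' end pointing upstream toward position 37.
Primer 2 (AAGGCCCGTTAA) matches the top strand directly at positions 72–83; it anneals to the bottom strand with its 3' end pointing downstream toward position 83.
The 3' ends diverge (primer 1 extends toward position 1, primer 2 toward position 85), so the primers never converge on a shared product.

No product — the primers' 3' ends point away from each other.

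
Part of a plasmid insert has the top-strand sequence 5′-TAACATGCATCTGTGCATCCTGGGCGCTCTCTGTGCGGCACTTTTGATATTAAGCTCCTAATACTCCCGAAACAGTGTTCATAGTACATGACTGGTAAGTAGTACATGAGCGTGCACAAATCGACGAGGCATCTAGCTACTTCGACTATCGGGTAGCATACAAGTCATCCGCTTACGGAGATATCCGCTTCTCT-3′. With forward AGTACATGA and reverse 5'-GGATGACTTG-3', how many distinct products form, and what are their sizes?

Two products: 88 bp, 70 bp

The forward primer AGTACATGA matches the top strand at positions 83–91, 101–109.
The reverse primer's reverse complement is CAAGTCATCC, matching at positions 161–170.
Each forward site pairs with the reverse site to give a product ending at position 170: sizes 88, 70 bp.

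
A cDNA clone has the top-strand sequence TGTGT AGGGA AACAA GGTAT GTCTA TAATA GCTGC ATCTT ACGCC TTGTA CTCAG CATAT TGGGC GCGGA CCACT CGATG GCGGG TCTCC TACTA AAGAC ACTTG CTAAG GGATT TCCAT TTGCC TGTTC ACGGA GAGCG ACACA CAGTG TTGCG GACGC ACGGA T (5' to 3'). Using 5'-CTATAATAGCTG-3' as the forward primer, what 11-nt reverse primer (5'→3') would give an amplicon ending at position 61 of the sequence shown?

The forward primer binds at positions 23–34; the product's 3' end on the top strand is position 61.
The reverse primer anneals to the top strand over positions 51–61, i.e. to CTCAGCATATT.
Its sequence written 5'→3' is the reverse complement: AATATGCTGAG.

5'-AATATGCTGAG-3'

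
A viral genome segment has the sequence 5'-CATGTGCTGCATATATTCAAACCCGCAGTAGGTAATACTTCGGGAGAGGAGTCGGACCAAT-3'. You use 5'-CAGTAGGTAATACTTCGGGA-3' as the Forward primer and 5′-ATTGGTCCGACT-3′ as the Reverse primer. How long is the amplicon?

36 bp

The forward primer matches the template at positions 26–45.
The reverse primer's reverse complement is AGTCGGACCAAT, which matches the template at positions 50–61.
The product runs from position 26 to position 61, so its length is 61 − 26 + 1 = 36 bp.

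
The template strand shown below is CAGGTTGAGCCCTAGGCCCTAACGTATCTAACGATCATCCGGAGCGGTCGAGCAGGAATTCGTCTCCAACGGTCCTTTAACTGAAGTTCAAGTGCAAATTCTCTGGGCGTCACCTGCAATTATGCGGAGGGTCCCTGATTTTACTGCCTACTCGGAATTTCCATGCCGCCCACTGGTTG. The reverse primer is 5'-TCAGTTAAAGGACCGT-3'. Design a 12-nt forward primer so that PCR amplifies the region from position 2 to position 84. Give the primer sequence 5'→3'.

The reverse primer's reverse complement ACGGTCCTTTAACTGA matches the template at positions 69–84; the product starts at position 2.
The forward primer is identical to the top strand over positions 2–13: AGGTTGAGCCCT.

5'-AGGTTGAGCCCT-3'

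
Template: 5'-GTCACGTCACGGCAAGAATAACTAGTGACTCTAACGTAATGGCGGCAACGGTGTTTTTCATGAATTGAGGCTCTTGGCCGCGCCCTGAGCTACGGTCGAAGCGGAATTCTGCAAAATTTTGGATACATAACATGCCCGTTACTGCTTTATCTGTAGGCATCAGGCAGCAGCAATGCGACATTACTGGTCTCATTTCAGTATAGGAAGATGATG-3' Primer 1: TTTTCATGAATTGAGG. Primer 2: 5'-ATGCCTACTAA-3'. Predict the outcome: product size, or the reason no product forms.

Primer 2 (ATGCCTACTAA) does not match the top strand, and its reverse complement TTAGTAGGCAT does not match either.
With no annealing site for primer 2, no amplification occurs.

No product — primer 2 has no binding site in the template.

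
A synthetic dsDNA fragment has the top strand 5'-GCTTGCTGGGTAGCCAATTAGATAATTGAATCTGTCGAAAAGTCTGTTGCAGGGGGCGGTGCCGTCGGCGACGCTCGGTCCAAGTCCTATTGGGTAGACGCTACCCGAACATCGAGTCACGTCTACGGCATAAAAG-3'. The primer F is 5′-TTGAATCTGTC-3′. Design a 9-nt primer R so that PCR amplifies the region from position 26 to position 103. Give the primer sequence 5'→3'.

The product's 3' end on the top strand is position 103.
The reverse primer anneals to the top strand over positions 95–103, i.e. to TAGACGCTA.
Its sequence written 5'→3' is the reverse complement: TAGCGTCTA.

5'-TAGCGTCTA-3'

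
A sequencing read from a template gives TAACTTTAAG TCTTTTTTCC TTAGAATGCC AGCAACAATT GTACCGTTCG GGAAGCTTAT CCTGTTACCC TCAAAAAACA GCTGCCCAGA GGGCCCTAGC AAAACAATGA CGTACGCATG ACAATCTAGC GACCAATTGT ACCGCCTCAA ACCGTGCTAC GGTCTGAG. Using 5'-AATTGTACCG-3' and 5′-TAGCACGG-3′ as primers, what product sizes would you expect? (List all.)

123 bp, 25 bp

The forward primer AATTGTACCG matches the top strand at positions 37–46, 135–144.
The reverse primer's reverse complement is CCGTGCTA, matching at positions 152–159.
Each forward site pairs with the reverse site to give a product ending at position 159: sizes 123, 25 bp.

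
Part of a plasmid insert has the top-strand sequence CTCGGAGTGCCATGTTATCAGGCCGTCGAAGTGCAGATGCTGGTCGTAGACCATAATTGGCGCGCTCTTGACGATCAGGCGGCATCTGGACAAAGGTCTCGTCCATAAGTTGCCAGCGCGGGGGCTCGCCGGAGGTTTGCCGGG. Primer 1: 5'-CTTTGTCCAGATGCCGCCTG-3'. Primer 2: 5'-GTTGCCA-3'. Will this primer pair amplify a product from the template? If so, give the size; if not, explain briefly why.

Primer 1 (CTTTGTCCAGATGCCGCCTG) has reverse complement CAGGCGGCATCTGGACAAAG, which matches the top strand at positions 76–95; primer 1 anneals to the top strand there with its 3' end pointing upstream toward position 76.
Primer 2 (GTTGCCA) matches the top strand directly at positions 109–115; it anneals to the bottom strand with its 3' end pointing downstream toward position 115.
The 3' ends diverge (primer 1 extends toward position 1, primer 2 toward position 144), so the primers never converge on a shared product.

No product — the primers' 3' ends point away from each other.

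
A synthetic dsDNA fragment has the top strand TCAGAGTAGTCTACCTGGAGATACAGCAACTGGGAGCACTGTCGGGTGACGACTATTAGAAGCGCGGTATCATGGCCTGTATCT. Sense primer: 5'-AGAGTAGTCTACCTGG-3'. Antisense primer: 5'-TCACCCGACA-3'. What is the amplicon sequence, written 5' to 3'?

5'-AGAGTAGTCTACCTGGAGATACAGCAACTGGGAGCACTGTCGGGTGA-3'

The forward primer matches the template at positions 3–18.
Reverse complement of the reverse primer: TGTCGGGTGA. This occurs on the top strand at positions 40–49.
The product is the template from position 3 through 49 (47 bp).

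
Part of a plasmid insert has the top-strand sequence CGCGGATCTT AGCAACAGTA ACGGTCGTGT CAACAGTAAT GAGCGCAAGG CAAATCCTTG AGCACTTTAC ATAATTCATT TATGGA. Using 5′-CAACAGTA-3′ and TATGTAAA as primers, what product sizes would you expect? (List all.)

The forward primer CAACAGTA matches the top strand at positions 13–20, 31–38.
The reverse primer's reverse complement is TTTACATA, matching at positions 66–73.
Each forward site pairs with the reverse site to give a product ending at position 73: sizes 61, 43 bp.

61 bp, 43 bp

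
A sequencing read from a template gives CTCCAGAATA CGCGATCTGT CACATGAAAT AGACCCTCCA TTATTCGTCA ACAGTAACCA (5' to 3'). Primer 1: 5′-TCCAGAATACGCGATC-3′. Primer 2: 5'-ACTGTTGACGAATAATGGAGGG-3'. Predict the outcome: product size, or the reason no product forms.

Primer 1 (TCCAGAATACGCGATC) matches the top strand at positions 2–17; it acts as a forward primer.
Primer 2's reverse complement is CCCTCCATTATTCGTCAACAGT, matching the top strand at positions 34–55; it acts as a reverse primer.
The 3' ends face each other across positions 2–55, giving a 54 bp product.

Yes — a 54 bp product.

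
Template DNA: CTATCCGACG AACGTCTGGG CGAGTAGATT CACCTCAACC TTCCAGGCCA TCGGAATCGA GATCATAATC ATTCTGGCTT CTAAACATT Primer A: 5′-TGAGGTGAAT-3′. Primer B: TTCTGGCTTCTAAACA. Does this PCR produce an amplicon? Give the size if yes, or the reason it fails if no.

No product — the primers' 3' ends point away from each other.

Primer A (TGAGGTGAAT) has reverse complement ATTCACCTCA, which matches the top strand at positions 28–37; primer A anneals to the top strand there with its 3' end pointing upstream toward position 28.
Primer B (TTCTGGCTTCTAAACA) matches the top strand directly at positions 72–87; it anneals to the bottom strand with its 3' end pointing downstream toward position 87.
The 3' ends diverge (primer A extends toward position 1, primer B toward position 89), so the primers never converge on a shared product.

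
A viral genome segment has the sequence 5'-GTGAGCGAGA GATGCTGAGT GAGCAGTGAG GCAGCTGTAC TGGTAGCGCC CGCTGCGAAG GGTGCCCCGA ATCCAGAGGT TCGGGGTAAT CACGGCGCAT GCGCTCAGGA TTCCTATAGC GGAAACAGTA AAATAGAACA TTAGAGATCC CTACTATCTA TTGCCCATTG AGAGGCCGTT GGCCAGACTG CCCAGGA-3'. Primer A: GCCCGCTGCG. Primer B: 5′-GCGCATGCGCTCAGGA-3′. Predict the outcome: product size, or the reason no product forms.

Primer A (GCCCGCTGCG) matches the top strand at positions 48–57 (3' end points downstream).
Primer B (GCGCATGCGCTCAGGA) also matches the top strand directly, at positions 95–110 — its reverse complement TCCTGAGCGCATGCGC is not present.
Both primers anneal to the bottom strand with 3' ends pointing the same way, so neither can prime synthesis back toward the other.

No product — both primers anneal to the same strand and extend in the same direction.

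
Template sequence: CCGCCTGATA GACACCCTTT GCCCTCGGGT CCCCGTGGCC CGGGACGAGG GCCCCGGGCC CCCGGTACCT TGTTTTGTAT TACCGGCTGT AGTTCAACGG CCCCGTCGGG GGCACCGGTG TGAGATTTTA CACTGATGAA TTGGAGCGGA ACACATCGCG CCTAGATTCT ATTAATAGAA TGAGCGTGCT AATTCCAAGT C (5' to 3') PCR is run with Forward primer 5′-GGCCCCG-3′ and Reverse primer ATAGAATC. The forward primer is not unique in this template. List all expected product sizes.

The forward primer GGCCCCG matches the top strand at positions 50–56, 99–105.
The reverse primer's reverse complement is GATTCTAT, matching at positions 165–172.
Each forward site pairs with the reverse site to give a product ending at position 172: sizes 123, 74 bp.

123 bp, 74 bp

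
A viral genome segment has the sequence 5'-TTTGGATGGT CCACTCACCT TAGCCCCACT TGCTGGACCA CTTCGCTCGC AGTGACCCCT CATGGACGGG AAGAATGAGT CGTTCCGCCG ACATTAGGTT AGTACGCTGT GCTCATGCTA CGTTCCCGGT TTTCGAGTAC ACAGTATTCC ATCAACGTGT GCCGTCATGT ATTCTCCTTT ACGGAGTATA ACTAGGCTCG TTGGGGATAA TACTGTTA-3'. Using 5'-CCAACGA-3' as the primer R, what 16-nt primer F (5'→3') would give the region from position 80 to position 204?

The reverse primer's reverse complement TCGTTGG matches the template at positions 198–204; the product starts at position 80.
The forward primer is identical to the top strand over positions 80–95: TCGTTCCGCCGACATT.

5'-TCGTTCCGCCGACATT-3'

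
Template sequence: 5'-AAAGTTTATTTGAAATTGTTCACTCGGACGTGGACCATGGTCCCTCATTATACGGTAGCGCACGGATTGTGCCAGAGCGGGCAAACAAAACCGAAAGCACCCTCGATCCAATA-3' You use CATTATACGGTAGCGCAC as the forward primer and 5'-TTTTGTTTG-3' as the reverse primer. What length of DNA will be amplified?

The forward primer matches the template at positions 46–63.
Taking the reverse complement of TTTTGTTTG gives CAAACAAAA, found at positions 82–90 on the template; the primer anneals here to the top strand with its 3' end pointing upstream.
Amplicon spans positions 46–90: 45 bp.

45 bp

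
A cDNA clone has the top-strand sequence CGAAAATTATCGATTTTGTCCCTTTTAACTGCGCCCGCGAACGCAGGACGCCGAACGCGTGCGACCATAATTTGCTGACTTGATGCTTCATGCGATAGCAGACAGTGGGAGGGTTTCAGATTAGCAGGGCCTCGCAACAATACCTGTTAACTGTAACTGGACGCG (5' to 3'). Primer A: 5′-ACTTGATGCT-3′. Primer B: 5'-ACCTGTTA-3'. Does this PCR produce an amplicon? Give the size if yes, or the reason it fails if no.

Primer A (ACTTGATGCT) matches the top strand at positions 78–87 (3' end points downstream).
Primer B (ACCTGTTA) also matches the top strand directly, at positions 142–149 — its reverse complement TAACAGGT is not present.
Both primers anneal to the bottom strand with 3' ends pointing the same way, so neither can prime synthesis back toward the other.

No product — both primers anneal to the same strand and extend in the same direction.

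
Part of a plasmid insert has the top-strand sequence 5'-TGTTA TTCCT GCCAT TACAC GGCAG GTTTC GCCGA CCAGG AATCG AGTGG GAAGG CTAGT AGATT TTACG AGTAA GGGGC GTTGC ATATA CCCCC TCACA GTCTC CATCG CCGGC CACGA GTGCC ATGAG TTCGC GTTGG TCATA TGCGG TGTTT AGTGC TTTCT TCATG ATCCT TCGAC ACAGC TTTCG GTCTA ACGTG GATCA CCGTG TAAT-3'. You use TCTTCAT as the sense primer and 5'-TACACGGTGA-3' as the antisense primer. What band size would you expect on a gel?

Forward primer TCTTCAT is found on the top strand at positions 163–169.
Taking the reverse complement of TACACGGTGA gives TCACCGTGTA, found at positions 203–212 on the template; the primer anneals here to the top strand with its 3' end pointing upstream.
Product length = (reverse-primer end) − (forward-primer start) + 1 = 212 − 163 + 1 = 50 bp.

50 bp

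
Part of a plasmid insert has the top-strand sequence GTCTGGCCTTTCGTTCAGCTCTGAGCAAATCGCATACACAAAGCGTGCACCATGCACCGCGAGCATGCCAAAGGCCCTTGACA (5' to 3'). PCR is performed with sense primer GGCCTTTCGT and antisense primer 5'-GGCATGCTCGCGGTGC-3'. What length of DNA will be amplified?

The forward primer matches the template at positions 5–14.
Taking the reverse complement of GGCATGCTCGCGGTGC gives GCACCGCGAGCATGCC, found at positions 54–69 on the template; the primer anneals here to the top strand with its 3' end pointing upstream.
The product runs from position 5 to position 69, so its length is 69 − 5 + 1 = 65 bp.

65 bp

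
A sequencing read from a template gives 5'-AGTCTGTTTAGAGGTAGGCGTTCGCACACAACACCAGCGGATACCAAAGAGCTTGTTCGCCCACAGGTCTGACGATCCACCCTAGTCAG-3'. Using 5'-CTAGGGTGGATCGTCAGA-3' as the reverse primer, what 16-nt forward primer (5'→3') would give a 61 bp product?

5'-CACACAACACCAGCGG-3'

The reverse primer's reverse complement TCTGACGATCCACCCTAG matches the template at positions 68–85, so the product ends at position 85.
A 61 bp product then starts at position 85 − 61 + 1 = 25.
The forward primer is identical to the top strand there: CACACAACACCAGCGG.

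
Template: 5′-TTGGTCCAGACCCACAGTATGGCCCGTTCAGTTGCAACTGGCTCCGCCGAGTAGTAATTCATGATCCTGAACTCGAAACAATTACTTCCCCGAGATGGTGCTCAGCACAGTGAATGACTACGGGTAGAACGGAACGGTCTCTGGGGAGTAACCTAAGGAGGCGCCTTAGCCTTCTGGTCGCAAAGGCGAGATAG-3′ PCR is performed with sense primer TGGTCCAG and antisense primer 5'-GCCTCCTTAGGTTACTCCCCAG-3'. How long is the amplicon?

Forward primer TGGTCCAG is found on the top strand at positions 2–9.
Taking the reverse complement of GCCTCCTTAGGTTACTCCCCAG gives CTGGGGAGTAACCTAAGGAGGC, found at positions 141–162 on the template; the primer anneals here to the top strand with its 3' end pointing upstream.
Amplicon spans positions 2–162: 161 bp.

161 bp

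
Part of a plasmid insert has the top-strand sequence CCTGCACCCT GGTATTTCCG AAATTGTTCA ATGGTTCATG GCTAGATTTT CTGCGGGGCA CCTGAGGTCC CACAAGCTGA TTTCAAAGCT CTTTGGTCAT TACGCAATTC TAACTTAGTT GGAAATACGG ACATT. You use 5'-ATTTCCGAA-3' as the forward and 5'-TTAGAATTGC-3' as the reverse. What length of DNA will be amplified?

100 bp

Forward primer ATTTCCGAA is found on the top strand at positions 14–22.
The reverse primer's reverse complement is GCAATTCTAA, which matches the template at positions 104–113.
Amplicon spans positions 14–113: 100 bp.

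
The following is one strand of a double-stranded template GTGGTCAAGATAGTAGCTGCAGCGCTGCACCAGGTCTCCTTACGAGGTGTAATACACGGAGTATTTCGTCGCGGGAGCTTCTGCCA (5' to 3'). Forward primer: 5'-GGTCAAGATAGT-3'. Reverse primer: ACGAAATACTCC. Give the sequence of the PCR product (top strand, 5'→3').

The forward primer matches the template at positions 3–14.
The reverse primer's reverse complement is GGAGTATTTCGT, which matches the template at positions 58–69.
The product is the template from position 3 through 69 (67 bp).

5'-GGTCAAGATAGTAGCTGCAGCGCTGCACCAGGTCTCCTTACGAGGTGTAATACACGGAGTATTTCGT-3'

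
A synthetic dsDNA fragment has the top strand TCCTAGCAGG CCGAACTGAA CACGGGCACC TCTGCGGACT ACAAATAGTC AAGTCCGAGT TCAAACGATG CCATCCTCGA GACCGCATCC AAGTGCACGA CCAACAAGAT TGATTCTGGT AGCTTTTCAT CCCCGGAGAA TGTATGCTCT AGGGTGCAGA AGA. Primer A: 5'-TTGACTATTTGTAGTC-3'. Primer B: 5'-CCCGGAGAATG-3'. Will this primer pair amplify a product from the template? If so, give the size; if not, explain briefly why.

No product — the primers' 3' ends point away from each other.

Primer A (TTGACTATTTGTAGTC) has reverse complement GACTACAAATAGTCAA, which matches the top strand at positions 37–52; primer A anneals to the top strand there with its 3' end pointing upstream toward position 37.
Primer B (CCCGGAGAATG) matches the top strand directly at positions 132–142; it anneals to the bottom strand with its 3' end pointing downstream toward position 142.
The 3' ends diverge (primer A extends toward position 1, primer B toward position 163), so the primers never converge on a shared product.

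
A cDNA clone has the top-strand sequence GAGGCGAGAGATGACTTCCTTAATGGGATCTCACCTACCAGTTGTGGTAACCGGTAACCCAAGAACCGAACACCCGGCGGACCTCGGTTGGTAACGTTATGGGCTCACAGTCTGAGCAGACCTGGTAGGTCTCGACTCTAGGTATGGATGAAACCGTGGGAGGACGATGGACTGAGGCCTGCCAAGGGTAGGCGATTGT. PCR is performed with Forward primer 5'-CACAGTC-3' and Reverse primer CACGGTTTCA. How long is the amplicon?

53 bp

Scanning the template, CACAGTC occurs at positions 106–112; this primer anneals to the bottom strand there with its 3' end pointing downstream.
Taking the reverse complement of CACGGTTTCA gives TGAAACCGTG, found at positions 149–158 on the template; the primer anneals here to the top strand with its 3' end pointing upstream.
Amplicon spans positions 106–158: 53 bp.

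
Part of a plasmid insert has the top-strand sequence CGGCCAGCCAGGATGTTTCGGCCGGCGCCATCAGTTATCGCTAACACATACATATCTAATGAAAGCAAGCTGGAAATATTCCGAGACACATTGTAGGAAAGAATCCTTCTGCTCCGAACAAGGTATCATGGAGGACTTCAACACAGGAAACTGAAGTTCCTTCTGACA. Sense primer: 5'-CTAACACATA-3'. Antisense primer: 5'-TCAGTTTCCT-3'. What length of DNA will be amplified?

114 bp

Scanning the template, CTAACACATA occurs at positions 41–50; this primer anneals to the bottom strand there with its 3' end pointing downstream.
The reverse primer's reverse complement is AGGAAACTGA, which matches the template at positions 145–154.
Amplicon spans positions 41–154: 114 bp.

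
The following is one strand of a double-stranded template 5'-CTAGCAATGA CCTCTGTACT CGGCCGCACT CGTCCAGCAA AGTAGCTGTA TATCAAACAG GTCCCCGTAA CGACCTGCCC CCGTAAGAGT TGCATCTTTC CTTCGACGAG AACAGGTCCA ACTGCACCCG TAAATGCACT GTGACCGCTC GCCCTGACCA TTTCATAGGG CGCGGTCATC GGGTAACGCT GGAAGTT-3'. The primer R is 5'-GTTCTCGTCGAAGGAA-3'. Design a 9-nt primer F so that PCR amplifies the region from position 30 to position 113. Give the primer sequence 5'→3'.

5'-TCGTCCAGC-3'

The reverse primer's reverse complement TTCCTTCGACGAGAAC matches the template at positions 98–113; the product starts at position 30.
The forward primer is identical to the top strand over positions 30–38: TCGTCCAGC.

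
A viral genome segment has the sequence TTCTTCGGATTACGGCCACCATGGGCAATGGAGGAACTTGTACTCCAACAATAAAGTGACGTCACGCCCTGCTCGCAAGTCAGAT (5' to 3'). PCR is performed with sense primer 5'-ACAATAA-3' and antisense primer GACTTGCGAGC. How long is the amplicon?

34 bp

The forward primer matches the template at positions 48–54.
The reverse primer's reverse complement is GCTCGCAAGTC, which matches the template at positions 71–81.
Amplicon spans positions 48–81: 34 bp.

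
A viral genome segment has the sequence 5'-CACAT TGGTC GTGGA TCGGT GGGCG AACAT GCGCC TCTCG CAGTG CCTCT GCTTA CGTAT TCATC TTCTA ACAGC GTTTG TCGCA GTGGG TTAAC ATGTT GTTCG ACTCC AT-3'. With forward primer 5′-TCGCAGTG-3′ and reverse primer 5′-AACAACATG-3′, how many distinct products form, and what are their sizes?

The forward primer TCGCAGTG matches the top strand at positions 38–45, 81–88.
The reverse primer's reverse complement is CATGTTGTT, matching at positions 95–103.
Each forward site pairs with the reverse site to give a product ending at position 103: sizes 66, 23 bp.

Two products: 66 bp, 23 bp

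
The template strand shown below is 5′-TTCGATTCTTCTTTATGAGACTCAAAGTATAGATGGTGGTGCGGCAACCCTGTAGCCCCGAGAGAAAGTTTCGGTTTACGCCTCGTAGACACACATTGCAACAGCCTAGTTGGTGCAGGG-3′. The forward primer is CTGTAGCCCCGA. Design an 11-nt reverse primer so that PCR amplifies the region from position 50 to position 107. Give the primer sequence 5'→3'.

5'-AGGCTGTTGCA-3'

The product's 3' end on the top strand is position 107.
The reverse primer anneals to the top strand over positions 97–107, i.e. to TGCAACAGCCT.
Its sequence written 5'→3' is the reverse complement: AGGCTGTTGCA.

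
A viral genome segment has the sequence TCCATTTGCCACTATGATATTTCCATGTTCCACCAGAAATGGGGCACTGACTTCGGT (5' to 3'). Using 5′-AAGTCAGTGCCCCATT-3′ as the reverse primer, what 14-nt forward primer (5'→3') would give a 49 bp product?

The reverse primer's reverse complement AATGGGGCACTGACTT matches the template at positions 38–53, so the product ends at position 53.
A 49 bp product then starts at position 53 − 49 + 1 = 5.
The forward primer is identical to the top strand there: TTTGCCACTATGAT.

5'-TTTGCCACTATGAT-3'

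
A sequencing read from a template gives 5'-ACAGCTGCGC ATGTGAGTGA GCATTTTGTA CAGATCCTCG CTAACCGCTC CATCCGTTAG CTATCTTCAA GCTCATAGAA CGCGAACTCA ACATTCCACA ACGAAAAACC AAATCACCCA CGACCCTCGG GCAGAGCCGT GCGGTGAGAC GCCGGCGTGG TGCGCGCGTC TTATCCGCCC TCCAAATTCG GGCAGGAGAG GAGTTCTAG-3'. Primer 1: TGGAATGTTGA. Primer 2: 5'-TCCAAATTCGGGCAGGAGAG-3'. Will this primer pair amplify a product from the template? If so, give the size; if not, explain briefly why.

Primer 1 (TGGAATGTTGA) has reverse complement TCAACATTCCA, which matches the top strand at positions 88–98; primer 1 anneals to the top strand there with its 3' end pointing upstream toward position 88.
Primer 2 (TCCAAATTCGGGCAGGAGAG) matches the top strand directly at positions 181–200; it anneals to the bottom strand with its 3' end pointing downstream toward position 200.
The 3' ends diverge (primer 1 extends toward position 1, primer 2 toward position 209), so the primers never converge on a shared product.

No product — the primers' 3' ends point away from each other.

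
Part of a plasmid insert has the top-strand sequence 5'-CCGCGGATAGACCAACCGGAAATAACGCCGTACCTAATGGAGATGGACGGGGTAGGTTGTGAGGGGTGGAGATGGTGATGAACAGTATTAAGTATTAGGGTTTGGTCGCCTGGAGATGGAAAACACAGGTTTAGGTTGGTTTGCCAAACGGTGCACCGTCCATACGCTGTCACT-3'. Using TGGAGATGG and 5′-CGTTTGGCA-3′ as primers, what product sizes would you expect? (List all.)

The forward primer TGGAGATGG matches the top strand at positions 38–46, 67–75, 111–119.
The reverse primer's reverse complement is TGCCAAACG, matching at positions 142–150.
Each forward site pairs with the reverse site to give a product ending at position 150: sizes 113, 84, 40 bp.

113 bp, 84 bp, 40 bp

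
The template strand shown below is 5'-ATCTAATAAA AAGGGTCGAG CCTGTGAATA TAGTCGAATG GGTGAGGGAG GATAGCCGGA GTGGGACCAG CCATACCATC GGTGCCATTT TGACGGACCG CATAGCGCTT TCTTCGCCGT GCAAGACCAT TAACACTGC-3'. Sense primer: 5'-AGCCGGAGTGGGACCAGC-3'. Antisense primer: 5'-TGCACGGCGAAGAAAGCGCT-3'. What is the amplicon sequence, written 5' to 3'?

5'-AGCCGGAGTGGGACCAGCCATACCATCGGTGCCATTTTGACGGACCGCATAGCGCTTTCTTCGCCGTGCA-3'

The forward primer matches the template at positions 54–71.
Reverse complement of the reverse primer: AGCGCTTTCTTCGCCGTGCA. This occurs on the top strand at positions 104–123.
The product is the template from position 54 through 123 (70 bp).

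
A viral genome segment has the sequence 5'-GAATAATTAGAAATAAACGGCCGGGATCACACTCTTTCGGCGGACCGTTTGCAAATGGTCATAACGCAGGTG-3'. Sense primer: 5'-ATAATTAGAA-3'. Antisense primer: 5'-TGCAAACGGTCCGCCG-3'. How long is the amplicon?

51 bp

The forward primer matches the template at positions 3–12.
Reverse complement of the reverse primer: CGGCGGACCGTTTGCA. This occurs on the top strand at positions 38–53.
The product runs from position 3 to position 53, so its length is 53 − 3 + 1 = 51 bp.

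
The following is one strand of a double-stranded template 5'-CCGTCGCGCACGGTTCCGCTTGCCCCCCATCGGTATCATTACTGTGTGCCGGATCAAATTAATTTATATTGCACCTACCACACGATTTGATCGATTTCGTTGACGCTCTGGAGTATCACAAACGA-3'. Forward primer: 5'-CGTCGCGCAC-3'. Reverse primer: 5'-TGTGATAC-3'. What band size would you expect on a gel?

The forward primer matches the template at positions 2–11.
The reverse primer's reverse complement is GTATCACA, which matches the template at positions 113–120.
Product length = (reverse-primer end) − (forward-primer start) + 1 = 120 − 2 + 1 = 119 bp.

119 bp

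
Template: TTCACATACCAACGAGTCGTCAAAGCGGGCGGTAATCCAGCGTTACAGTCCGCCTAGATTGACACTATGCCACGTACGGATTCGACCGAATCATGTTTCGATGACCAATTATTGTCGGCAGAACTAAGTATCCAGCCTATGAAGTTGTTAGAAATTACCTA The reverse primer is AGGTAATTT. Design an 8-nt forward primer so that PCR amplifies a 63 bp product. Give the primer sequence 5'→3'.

5'-TCGATGAC-3'

The reverse primer's reverse complement AAATTACCT matches the template at positions 152–160, so the product ends at position 160.
A 63 bp product then starts at position 160 − 63 + 1 = 98.
The forward primer is identical to the top strand there: TCGATGAC.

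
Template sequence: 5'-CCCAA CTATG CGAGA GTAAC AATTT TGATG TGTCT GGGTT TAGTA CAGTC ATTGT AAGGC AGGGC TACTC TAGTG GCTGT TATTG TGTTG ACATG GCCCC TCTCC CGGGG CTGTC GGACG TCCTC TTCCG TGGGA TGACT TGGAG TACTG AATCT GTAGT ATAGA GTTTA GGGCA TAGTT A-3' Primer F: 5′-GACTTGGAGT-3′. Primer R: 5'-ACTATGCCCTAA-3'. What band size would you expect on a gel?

43 bp

Scanning the template, GACTTGGAGT occurs at positions 137–146; this primer anneals to the bottom strand there with its 3' end pointing downstream.
Taking the reverse complement of ACTATGCCCTAA gives TTAGGGCATAGT, found at positions 168–179 on the template; the primer anneals here to the top strand with its 3' end pointing upstream.
Amplicon spans positions 137–179: 43 bp.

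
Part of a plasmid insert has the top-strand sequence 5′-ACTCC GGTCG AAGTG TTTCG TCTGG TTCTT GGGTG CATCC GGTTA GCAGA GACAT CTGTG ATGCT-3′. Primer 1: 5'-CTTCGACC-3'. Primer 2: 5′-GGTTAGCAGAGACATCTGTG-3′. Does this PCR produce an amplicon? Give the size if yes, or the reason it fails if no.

No product — the primers' 3' ends point away from each other.

Primer 1 (CTTCGACC) has reverse complement GGTCGAAG, which matches the top strand at positions 6–13; primer 1 anneals to the top strand there with its 3' end pointing upstream toward position 6.
Primer 2 (GGTTAGCAGAGACATCTGTG) matches the top strand directly at positions 41–60; it anneals to the bottom strand with its 3' end pointing downstream toward position 60.
The 3' ends diverge (primer 1 extends toward position 1, primer 2 toward position 65), so the primers never converge on a shared product.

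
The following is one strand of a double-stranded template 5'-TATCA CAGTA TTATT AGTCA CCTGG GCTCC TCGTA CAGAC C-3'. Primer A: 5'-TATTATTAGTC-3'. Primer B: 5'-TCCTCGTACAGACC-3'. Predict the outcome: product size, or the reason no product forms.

Primer A (TATTATTAGTC) matches the top strand at positions 9–19 (3' end points downstream).
Primer B (TCCTCGTACAGACC) also matches the top strand directly, at positions 28–41 — its reverse complement GGTCTGTACGAGGA is not present.
Both primers anneal to the bottom strand with 3' ends pointing the same way, so neither can prime synthesis back toward the other.

No product — both primers anneal to the same strand and extend in the same direction.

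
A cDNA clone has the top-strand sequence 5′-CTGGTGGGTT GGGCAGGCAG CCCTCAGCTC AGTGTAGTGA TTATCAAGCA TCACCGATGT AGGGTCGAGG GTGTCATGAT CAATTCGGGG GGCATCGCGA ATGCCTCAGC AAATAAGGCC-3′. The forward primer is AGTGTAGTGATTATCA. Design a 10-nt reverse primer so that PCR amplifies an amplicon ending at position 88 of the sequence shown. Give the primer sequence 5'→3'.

The forward primer binds at positions 31–46; the product's 3' end on the top strand is position 88.
The reverse primer anneals to the top strand over positions 79–88, i.e. to ATCAATTCGG.
Its sequence written 5'→3' is the reverse complement: CCGAATTGAT.

5'-CCGAATTGAT-3'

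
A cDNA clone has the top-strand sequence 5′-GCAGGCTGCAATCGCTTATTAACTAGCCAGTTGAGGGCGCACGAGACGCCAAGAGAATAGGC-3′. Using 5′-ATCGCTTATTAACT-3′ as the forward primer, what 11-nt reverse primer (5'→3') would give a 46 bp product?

The forward primer binds at positions 11–24, so a 46 bp product ends at position 11 + 46 − 1 = 56.
The reverse primer anneals to the top strand over positions 46–56, i.e. to ACGCCAAGAGA.
Its sequence written 5'→3' is the reverse complement: TCTCTTGGCGT.

5'-TCTCTTGGCGT-3'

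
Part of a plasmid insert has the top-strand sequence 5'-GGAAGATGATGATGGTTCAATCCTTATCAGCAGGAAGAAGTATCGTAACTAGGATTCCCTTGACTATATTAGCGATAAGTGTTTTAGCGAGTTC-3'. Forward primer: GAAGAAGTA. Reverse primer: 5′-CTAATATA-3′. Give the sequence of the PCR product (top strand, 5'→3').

The forward primer matches the template at positions 34–42.
Taking the reverse complement of CTAATATA gives TATATTAG, found at positions 65–72 on the template; the primer anneals here to the top strand with its 3' end pointing upstream.
The product is the template from position 34 through 72 (39 bp).

5'-GAAGAAGTATCGTAACTAGGATTCCCTTGACTATATTAG-3'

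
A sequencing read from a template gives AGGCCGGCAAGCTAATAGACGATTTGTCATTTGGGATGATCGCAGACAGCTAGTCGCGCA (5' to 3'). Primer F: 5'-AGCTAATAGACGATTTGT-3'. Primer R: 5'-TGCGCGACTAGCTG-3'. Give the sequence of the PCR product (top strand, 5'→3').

5'-AGCTAATAGACGATTTGTCATTTGGGATGATCGCAGACAGCTAGTCGCGCA-3'

Scanning the template, AGCTAATAGACGATTTGT occurs at positions 10–27; this primer anneals to the bottom strand there with its 3' end pointing downstream.
Taking the reverse complement of TGCGCGACTAGCTG gives CAGCTAGTCGCGCA, found at positions 47–60 on the template; the primer anneals here to the top strand with its 3' end pointing upstream.
The product is the template from position 10 through 60 (51 bp).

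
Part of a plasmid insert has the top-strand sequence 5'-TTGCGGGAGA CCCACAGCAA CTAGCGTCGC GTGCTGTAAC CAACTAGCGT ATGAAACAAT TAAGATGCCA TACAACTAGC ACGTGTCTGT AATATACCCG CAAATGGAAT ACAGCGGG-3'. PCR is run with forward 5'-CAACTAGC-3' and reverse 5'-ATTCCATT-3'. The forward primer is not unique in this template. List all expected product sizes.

93 bp, 70 bp, 38 bp

The forward primer CAACTAGC matches the top strand at positions 18–25, 41–48, 73–80.
The reverse primer's reverse complement is AATGGAAT, matching at positions 103–110.
Each forward site pairs with the reverse site to give a product ending at position 110: sizes 93, 70, 38 bp.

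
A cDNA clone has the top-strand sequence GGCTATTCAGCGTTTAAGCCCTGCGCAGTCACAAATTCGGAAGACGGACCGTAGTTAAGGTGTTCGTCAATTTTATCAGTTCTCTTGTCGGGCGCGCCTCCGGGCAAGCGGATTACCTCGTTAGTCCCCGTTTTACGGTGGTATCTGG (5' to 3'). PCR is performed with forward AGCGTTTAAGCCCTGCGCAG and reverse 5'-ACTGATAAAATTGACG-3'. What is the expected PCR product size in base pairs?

72 bp

Forward primer AGCGTTTAAGCCCTGCGCAG is found on the top strand at positions 9–28.
The reverse primer's reverse complement is CGTCAATTTTATCAGT, which matches the template at positions 65–80.
Amplicon spans positions 9–80: 72 bp.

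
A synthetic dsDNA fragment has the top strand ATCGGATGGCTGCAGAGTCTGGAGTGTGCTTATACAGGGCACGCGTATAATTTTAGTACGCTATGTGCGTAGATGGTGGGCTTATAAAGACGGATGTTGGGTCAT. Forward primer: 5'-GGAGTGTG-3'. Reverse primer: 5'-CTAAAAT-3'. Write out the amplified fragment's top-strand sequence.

The forward primer matches the template at positions 21–28.
The reverse primer's reverse complement is ATTTTAG, which matches the template at positions 50–56.
The product is the template from position 21 through 56 (36 bp).

5'-GGAGTGTGCTTATACAGGGCACGCGTATAATTTTAG-3'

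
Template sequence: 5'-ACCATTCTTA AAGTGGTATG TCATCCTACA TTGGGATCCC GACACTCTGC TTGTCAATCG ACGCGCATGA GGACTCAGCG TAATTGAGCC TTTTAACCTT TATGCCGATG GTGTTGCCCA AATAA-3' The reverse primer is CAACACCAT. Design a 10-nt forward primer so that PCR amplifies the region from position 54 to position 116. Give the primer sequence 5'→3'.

5'-TCAATCGACG-3'

The reverse primer's reverse complement ATGGTGTTG matches the template at positions 108–116; the product starts at position 54.
The forward primer is identical to the top strand over positions 54–63: TCAATCGACG.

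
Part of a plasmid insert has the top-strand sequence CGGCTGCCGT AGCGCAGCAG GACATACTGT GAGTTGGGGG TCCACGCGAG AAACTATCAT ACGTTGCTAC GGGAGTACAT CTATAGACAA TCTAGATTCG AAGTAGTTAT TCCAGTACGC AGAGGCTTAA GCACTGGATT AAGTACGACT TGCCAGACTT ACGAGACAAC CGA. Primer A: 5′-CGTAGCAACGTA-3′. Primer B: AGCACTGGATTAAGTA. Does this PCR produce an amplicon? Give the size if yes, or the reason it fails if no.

No product — the primers' 3' ends point away from each other.

Primer A (CGTAGCAACGTA) has reverse complement TACGTTGCTACG, which matches the top strand at positions 60–71; primer A anneals to the top strand there with its 3' end pointing upstream toward position 60.
Primer B (AGCACTGGATTAAGTA) matches the top strand directly at positions 130–145; it anneals to the bottom strand with its 3' end pointing downstream toward position 145.
The 3' ends diverge (primer A extends toward position 1, primer B toward position 173), so the primers never converge on a shared product.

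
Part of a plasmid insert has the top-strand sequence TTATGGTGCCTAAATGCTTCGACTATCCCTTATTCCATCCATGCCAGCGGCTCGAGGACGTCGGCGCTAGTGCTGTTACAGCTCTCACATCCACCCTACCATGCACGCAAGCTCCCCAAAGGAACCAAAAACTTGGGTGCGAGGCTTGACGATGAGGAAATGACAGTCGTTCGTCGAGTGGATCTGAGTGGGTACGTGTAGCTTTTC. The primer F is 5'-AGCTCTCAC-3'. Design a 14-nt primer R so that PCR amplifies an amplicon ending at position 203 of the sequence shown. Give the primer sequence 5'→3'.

5'-AGCTACACGTACCC-3'

The forward primer binds at positions 80–88; the product's 3' end on the top strand is position 203.
The reverse primer anneals to the top strand over positions 190–203, i.e. to GGGTACGTGTAGCT.
Its sequence written 5'→3' is the reverse complement: AGCTACACGTACCC.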